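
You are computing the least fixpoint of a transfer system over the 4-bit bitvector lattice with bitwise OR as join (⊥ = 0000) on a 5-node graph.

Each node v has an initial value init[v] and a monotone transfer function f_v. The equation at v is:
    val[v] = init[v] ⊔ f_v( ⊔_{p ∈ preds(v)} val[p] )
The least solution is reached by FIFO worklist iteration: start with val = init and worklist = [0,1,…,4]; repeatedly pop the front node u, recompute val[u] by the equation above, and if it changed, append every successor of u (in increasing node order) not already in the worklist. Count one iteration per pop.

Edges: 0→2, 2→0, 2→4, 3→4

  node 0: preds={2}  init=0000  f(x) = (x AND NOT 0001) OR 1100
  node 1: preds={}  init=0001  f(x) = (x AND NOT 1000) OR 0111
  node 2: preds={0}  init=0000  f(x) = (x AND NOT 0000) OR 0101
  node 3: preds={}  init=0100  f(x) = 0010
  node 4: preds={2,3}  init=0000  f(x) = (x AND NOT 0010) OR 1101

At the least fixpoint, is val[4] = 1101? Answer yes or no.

yes

Worklist (6 pops):
  #1 pop 0: in=0000 → 1100 (was 0000); enqueue []
  #2 pop 1: in=0000 → 0111 (was 0001); enqueue []
  #3 pop 2: in=1100 → 1101 (was 0000); enqueue [0]
  #4 pop 3: in=0000 → 0110 (was 0100); enqueue []
  #5 pop 4: in=1111 → 1101 (was 0000); enqueue []
  #6 pop 0: in=1101 → 1100 (no change)

Fixpoint:
  val[0] = 1100
  val[1] = 0111
  val[2] = 1101
  val[3] = 0110
  val[4] = 1101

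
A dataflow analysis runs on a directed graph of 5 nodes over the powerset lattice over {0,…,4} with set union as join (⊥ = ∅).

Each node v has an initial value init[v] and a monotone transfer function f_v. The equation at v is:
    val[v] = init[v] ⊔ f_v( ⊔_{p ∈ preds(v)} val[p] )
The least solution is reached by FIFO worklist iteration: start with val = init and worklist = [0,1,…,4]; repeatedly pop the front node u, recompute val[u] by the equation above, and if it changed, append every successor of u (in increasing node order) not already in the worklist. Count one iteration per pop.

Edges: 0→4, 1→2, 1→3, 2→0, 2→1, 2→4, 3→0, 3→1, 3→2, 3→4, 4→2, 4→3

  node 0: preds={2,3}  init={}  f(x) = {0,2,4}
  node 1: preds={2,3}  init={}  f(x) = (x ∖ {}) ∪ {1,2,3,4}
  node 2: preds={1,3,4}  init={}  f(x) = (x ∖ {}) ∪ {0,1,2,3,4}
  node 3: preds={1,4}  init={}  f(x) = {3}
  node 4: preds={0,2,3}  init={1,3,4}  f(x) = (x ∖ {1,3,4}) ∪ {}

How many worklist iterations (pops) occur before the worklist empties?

Iteration log — 9 steps:
  step 1. node 0  ⊔preds={}  new={0,2,4}  old={}  +wl: 
  step 2. node 1  ⊔preds={}  new={1,2,3,4}  old={}  +wl: 
  step 3. node 2  ⊔preds={1,2,3,4}  new={0,1,2,3,4}  old={}  +wl: 0,1
  step 4. node 3  ⊔preds={1,2,3,4}  new={3}  old={}  +wl: 2
  step 5. node 4  ⊔preds={0,1,2,3,4}  new={0,1,2,3,4}  old={1,3,4}  +wl: 3
  step 6. node 0  ⊔preds={0,1,2,3,4}  new={0,2,4}  stable
  step 7. node 1  ⊔preds={0,1,2,3,4}  new={0,1,2,3,4}  old={1,2,3,4}  +wl: 
  step 8. node 2  ⊔preds={0,1,2,3,4}  new={0,1,2,3,4}  stable
  step 9. node 3  ⊔preds={0,1,2,3,4}  new={3}  stable

Least fixpoint reached:
  node 0: {0,2,4}
  node 1: {0,1,2,3,4}
  node 2: {0,1,2,3,4}
  node 3: {3}
  node 4: {0,1,2,3,4}

9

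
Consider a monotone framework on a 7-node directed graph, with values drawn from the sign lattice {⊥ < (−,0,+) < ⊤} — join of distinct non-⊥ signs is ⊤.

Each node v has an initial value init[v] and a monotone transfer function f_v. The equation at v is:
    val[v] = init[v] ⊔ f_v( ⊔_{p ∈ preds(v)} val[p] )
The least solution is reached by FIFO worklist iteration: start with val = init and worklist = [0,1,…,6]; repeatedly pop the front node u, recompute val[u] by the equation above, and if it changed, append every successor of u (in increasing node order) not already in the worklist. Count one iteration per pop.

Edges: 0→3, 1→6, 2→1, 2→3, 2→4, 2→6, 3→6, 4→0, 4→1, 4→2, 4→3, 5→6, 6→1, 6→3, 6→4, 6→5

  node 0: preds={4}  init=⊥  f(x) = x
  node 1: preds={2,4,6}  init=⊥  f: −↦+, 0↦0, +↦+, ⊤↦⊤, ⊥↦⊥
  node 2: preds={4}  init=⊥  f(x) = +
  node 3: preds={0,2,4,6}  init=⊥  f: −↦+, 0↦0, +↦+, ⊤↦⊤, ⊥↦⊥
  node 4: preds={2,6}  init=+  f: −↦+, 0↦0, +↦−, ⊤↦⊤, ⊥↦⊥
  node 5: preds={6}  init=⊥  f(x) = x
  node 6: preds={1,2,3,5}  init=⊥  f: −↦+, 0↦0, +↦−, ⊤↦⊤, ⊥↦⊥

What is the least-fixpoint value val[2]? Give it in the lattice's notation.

+

Worklist (19 pops):
  #1 pop 0: in=+ → + (was ⊥); enqueue []
  #2 pop 1: in=+ → + (was ⊥); enqueue []
  #3 pop 2: in=+ → + (was ⊥); enqueue [1]
  #4 pop 3: in=+ → + (was ⊥); enqueue []
  #5 pop 4: in=+ → ⊤ (was +); enqueue [0,2,3]
  #6 pop 5: in=⊥ → ⊥ (no change)
  #7 pop 6: in=+ → − (was ⊥); enqueue [4,5]
  #8 pop 1: in=⊤ → ⊤ (was +); enqueue [6]
  #9 pop 0: in=⊤ → ⊤ (was +); enqueue []
  #10 pop 2: in=⊤ → + (no change)
  #11 pop 3: in=⊤ → ⊤ (was +); enqueue []
  #12 pop 4: in=⊤ → ⊤ (no change)
  #13 pop 5: in=− → − (was ⊥); enqueue []
  #14 pop 6: in=⊤ → ⊤ (was −); enqueue [1,3,4,5]
  #15 pop 1: in=⊤ → ⊤ (no change)
  #16 pop 3: in=⊤ → ⊤ (no change)
  #17 pop 4: in=⊤ → ⊤ (no change)
  #18 pop 5: in=⊤ → ⊤ (was −); enqueue [6]
  #19 pop 6: in=⊤ → ⊤ (no change)

Fixpoint:
  val[0] = ⊤
  val[1] = ⊤
  val[2] = +
  val[3] = ⊤
  val[4] = ⊤
  val[5] = ⊤
  val[6] = ⊤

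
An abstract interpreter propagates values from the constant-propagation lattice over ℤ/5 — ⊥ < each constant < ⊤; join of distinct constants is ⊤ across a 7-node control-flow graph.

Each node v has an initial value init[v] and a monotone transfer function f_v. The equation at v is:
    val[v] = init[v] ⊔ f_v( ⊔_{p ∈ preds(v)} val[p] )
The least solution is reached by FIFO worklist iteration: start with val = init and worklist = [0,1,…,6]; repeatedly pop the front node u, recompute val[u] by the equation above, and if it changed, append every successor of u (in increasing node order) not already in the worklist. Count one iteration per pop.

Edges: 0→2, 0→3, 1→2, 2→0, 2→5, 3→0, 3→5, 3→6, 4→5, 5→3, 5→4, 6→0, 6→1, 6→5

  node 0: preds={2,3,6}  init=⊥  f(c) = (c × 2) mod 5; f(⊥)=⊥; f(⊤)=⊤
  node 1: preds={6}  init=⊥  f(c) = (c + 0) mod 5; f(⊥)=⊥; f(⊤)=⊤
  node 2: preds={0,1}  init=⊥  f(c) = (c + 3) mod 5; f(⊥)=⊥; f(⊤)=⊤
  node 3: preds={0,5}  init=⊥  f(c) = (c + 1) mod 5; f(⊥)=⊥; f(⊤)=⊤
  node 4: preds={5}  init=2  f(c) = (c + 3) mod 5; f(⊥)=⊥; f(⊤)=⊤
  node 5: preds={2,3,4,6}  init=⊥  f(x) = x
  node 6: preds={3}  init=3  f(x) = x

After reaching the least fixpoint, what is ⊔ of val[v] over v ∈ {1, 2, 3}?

⊤

Worklist (15 pops):
  #1 pop 0: in=3 → 1 (was ⊥); enqueue []
  #2 pop 1: in=3 → 3 (was ⊥); enqueue []
  #3 pop 2: in=⊤ → ⊤ (was ⊥); enqueue [0]
  #4 pop 3: in=1 → 2 (was ⊥); enqueue []
  #5 pop 4: in=⊥ → 2 (no change)
  #6 pop 5: in=⊤ → ⊤ (was ⊥); enqueue [3,4]
  #7 pop 6: in=2 → ⊤ (was 3); enqueue [1,5]
  #8 pop 0: in=⊤ → ⊤ (was 1); enqueue [2]
  #9 pop 3: in=⊤ → ⊤ (was 2); enqueue [0,6]
  #10 pop 4: in=⊤ → ⊤ (was 2); enqueue []
  #11 pop 1: in=⊤ → ⊤ (was 3); enqueue []
  #12 pop 5: in=⊤ → ⊤ (no change)
  #13 pop 2: in=⊤ → ⊤ (no change)
  #14 pop 0: in=⊤ → ⊤ (no change)
  #15 pop 6: in=⊤ → ⊤ (no change)

Fixpoint:
  val[0] = ⊤
  val[1] = ⊤
  val[2] = ⊤
  val[3] = ⊤
  val[4] = ⊤
  val[5] = ⊤
  val[6] = ⊤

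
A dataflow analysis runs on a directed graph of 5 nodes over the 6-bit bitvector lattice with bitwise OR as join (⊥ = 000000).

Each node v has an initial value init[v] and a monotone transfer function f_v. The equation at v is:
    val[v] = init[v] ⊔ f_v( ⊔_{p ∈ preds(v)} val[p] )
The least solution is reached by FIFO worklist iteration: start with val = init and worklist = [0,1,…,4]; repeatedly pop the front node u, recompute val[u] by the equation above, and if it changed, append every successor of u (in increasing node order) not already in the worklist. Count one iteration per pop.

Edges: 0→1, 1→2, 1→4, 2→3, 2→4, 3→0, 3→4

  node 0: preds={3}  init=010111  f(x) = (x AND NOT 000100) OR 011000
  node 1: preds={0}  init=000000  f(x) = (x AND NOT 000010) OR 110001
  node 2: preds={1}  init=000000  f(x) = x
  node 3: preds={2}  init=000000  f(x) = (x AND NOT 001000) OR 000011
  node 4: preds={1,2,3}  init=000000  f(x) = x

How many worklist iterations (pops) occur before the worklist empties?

Iteration log — 7 steps:
  step 1. node 0  ⊔preds=000000  new=011111  old=010111  +wl: 
  step 2. node 1  ⊔preds=011111  new=111101  old=000000  +wl: 
  step 3. node 2  ⊔preds=111101  new=111101  old=000000  +wl: 
  step 4. node 3  ⊔preds=111101  new=110111  old=000000  +wl: 0
  step 5. node 4  ⊔preds=111111  new=111111  old=000000  +wl: 
  step 6. node 0  ⊔preds=110111  new=111111  old=011111  +wl: 1
  step 7. node 1  ⊔preds=111111  new=111101  stable

Least fixpoint reached:
  node 0: 111111
  node 1: 111101
  node 2: 111101
  node 3: 110111
  node 4: 111111

7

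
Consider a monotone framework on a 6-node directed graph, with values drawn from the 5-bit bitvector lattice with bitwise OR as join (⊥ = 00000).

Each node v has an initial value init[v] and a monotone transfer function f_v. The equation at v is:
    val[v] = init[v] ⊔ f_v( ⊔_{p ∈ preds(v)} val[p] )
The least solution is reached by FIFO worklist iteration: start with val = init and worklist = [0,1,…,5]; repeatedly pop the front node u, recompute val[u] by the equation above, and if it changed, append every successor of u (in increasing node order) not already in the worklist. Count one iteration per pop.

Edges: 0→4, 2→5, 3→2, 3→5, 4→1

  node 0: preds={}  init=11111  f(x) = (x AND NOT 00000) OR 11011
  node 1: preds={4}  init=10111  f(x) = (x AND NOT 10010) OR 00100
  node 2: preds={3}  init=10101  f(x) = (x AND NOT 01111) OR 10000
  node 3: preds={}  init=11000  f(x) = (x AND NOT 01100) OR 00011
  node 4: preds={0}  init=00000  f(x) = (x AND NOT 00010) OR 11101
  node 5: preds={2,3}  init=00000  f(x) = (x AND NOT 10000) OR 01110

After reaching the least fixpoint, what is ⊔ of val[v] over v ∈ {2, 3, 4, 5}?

11111

Worklist (8 pops):
  #1 pop 0: in=00000 → 11111 (no change)
  #2 pop 1: in=00000 → 10111 (no change)
  #3 pop 2: in=11000 → 10101 (no change)
  #4 pop 3: in=00000 → 11011 (was 11000); enqueue [2]
  #5 pop 4: in=11111 → 11101 (was 00000); enqueue [1]
  #6 pop 5: in=11111 → 01111 (was 00000); enqueue []
  #7 pop 2: in=11011 → 10101 (no change)
  #8 pop 1: in=11101 → 11111 (was 10111); enqueue []

Fixpoint:
  val[0] = 11111
  val[1] = 11111
  val[2] = 10101
  val[3] = 11011
  val[4] = 11101
  val[5] = 01111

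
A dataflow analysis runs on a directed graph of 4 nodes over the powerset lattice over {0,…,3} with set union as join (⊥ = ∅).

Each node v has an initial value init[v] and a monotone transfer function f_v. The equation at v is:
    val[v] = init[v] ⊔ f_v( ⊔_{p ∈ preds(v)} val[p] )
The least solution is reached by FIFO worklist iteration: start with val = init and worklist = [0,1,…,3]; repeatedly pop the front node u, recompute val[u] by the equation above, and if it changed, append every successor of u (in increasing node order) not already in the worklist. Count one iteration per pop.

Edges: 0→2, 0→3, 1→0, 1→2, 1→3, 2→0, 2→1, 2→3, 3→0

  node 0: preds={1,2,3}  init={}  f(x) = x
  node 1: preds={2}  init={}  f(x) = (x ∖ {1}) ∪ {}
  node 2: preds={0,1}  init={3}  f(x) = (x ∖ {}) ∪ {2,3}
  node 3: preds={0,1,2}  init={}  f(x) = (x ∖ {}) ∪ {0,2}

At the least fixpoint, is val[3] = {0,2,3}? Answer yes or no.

Worklist (13 pops):
  #1 pop 0: in={3} → {3} (was {}); enqueue []
  #2 pop 1: in={3} → {3} (was {}); enqueue [0]
  #3 pop 2: in={3} → {2,3} (was {3}); enqueue [1]
  #4 pop 3: in={2,3} → {0,2,3} (was {}); enqueue []
  #5 pop 0: in={0,2,3} → {0,2,3} (was {3}); enqueue [2,3]
  #6 pop 1: in={2,3} → {2,3} (was {3}); enqueue [0]
  #7 pop 2: in={0,2,3} → {0,2,3} (was {2,3}); enqueue [1]
  #8 pop 3: in={0,2,3} → {0,2,3} (no change)
  #9 pop 0: in={0,2,3} → {0,2,3} (no change)
  #10 pop 1: in={0,2,3} → {0,2,3} (was {2,3}); enqueue [0,2,3]
  #11 pop 0: in={0,2,3} → {0,2,3} (no change)
  #12 pop 2: in={0,2,3} → {0,2,3} (no change)
  #13 pop 3: in={0,2,3} → {0,2,3} (no change)

Fixpoint:
  val[0] = {0,2,3}
  val[1] = {0,2,3}
  val[2] = {0,2,3}
  val[3] = {0,2,3}

yes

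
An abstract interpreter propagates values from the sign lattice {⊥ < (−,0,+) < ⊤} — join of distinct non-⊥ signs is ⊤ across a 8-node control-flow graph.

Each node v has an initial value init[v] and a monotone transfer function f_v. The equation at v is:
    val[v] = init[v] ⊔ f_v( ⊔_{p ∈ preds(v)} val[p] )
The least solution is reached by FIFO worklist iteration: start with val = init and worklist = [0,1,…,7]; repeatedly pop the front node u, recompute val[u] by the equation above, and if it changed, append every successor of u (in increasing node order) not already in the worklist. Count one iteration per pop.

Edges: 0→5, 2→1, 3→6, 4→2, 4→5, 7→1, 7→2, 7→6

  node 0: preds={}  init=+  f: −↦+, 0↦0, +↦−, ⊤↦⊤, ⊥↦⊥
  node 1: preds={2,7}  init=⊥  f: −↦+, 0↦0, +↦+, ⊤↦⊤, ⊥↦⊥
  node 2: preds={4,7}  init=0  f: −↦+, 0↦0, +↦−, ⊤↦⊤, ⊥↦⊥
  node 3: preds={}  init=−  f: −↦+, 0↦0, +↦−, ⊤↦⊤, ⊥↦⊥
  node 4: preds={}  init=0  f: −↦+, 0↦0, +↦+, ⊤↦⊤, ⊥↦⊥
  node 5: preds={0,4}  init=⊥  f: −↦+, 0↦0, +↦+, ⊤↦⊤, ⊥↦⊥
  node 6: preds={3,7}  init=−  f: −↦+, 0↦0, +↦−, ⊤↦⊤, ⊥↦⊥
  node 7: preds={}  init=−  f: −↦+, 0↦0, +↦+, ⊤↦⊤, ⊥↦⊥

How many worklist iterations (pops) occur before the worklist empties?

9

Trace (9 dequeues):
  [1] u=0 | in ⊥ | out + | ==
  [2] u=1 | in ⊤ | out ⊤ | prev ⊥ | push {}
  [3] u=2 | in ⊤ | out ⊤ | prev 0 | push {1}
  [4] u=3 | in ⊥ | out − | ==
  [5] u=4 | in ⊥ | out 0 | ==
  [6] u=5 | in ⊤ | out ⊤ | prev ⊥ | push {}
  [7] u=6 | in − | out ⊤ | prev − | push {}
  [8] u=7 | in ⊥ | out − | ==
  [9] u=1 | in ⊤ | out ⊤ | ==

Converged values:
  [0] +
  [1] ⊤
  [2] ⊤
  [3] −
  [4] 0
  [5] ⊤
  [6] ⊤
  [7] −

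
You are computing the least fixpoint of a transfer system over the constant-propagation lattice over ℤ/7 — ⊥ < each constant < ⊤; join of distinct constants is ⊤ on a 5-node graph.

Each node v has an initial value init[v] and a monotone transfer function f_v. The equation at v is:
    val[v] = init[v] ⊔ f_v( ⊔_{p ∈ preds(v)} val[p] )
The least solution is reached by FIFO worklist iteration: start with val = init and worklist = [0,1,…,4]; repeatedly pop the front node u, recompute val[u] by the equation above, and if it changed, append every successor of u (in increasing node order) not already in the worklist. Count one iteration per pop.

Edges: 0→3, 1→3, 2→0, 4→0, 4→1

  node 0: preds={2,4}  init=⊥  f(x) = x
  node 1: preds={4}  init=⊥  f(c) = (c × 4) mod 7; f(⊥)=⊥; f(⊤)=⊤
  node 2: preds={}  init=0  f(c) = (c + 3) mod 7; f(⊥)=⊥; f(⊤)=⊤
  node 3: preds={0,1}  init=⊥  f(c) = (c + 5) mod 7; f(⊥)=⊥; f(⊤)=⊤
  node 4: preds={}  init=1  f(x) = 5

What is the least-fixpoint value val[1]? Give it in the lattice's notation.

⊤

Worklist (8 pops):
  #1 pop 0: in=⊤ → ⊤ (was ⊥); enqueue []
  #2 pop 1: in=1 → 4 (was ⊥); enqueue []
  #3 pop 2: in=⊥ → 0 (no change)
  #4 pop 3: in=⊤ → ⊤ (was ⊥); enqueue []
  #5 pop 4: in=⊥ → ⊤ (was 1); enqueue [0,1]
  #6 pop 0: in=⊤ → ⊤ (no change)
  #7 pop 1: in=⊤ → ⊤ (was 4); enqueue [3]
  #8 pop 3: in=⊤ → ⊤ (no change)

Fixpoint:
  val[0] = ⊤
  val[1] = ⊤
  val[2] = 0
  val[3] = ⊤
  val[4] = ⊤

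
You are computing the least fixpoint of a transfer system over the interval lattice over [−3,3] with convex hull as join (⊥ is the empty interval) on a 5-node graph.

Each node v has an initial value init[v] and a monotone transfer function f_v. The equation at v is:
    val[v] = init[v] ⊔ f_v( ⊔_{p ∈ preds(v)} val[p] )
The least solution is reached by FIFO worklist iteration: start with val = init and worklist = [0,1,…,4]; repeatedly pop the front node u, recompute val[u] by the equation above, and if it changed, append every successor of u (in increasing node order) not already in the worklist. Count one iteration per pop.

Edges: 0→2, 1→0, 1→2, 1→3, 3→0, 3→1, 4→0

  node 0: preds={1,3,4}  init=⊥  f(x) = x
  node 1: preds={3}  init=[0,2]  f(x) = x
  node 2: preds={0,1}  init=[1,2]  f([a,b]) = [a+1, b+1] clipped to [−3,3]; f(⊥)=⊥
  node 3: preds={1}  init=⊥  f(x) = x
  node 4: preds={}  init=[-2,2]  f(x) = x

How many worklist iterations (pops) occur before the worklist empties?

Iteration log — 7 steps:
  step 1. node 0  ⊔preds=[-2,2]  new=[-2,2]  old=⊥  +wl: 
  step 2. node 1  ⊔preds=⊥  new=[0,2]  stable
  step 3. node 2  ⊔preds=[-2,2]  new=[-1,3]  old=[1,2]  +wl: 
  step 4. node 3  ⊔preds=[0,2]  new=[0,2]  old=⊥  +wl: 0,1
  step 5. node 4  ⊔preds=⊥  new=[-2,2]  stable
  step 6. node 0  ⊔preds=[-2,2]  new=[-2,2]  stable
  step 7. node 1  ⊔preds=[0,2]  new=[0,2]  stable

Least fixpoint reached:
  node 0: [-2,2]
  node 1: [0,2]
  node 2: [-1,3]
  node 3: [0,2]
  node 4: [-2,2]

7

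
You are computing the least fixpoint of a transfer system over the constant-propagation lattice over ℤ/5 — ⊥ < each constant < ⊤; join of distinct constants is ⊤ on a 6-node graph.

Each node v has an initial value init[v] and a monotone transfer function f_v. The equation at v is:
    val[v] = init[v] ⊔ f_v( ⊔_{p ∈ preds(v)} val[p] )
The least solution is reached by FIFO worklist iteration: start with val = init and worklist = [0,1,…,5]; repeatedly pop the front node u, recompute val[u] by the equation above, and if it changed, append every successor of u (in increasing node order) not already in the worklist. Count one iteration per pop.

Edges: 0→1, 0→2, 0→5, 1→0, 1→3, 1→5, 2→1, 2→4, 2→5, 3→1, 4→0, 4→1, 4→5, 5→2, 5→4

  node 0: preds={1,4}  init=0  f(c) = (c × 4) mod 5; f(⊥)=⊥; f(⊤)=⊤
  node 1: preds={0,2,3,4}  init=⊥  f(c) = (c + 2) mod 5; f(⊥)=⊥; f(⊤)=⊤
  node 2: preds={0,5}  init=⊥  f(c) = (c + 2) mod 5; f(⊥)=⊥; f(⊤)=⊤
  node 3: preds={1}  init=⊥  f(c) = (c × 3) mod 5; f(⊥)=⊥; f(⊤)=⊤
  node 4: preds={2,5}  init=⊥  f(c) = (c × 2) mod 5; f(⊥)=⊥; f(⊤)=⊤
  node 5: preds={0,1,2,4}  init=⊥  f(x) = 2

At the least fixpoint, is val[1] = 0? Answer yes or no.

Trace (14 dequeues):
  [1] u=0 | in ⊥ | out 0 | ==
  [2] u=1 | in 0 | out 2 | prev ⊥ | push {0}
  [3] u=2 | in 0 | out 2 | prev ⊥ | push {1}
  [4] u=3 | in 2 | out 1 | prev ⊥ | push {}
  [5] u=4 | in 2 | out 4 | prev ⊥ | push {}
  [6] u=5 | in ⊤ | out 2 | prev ⊥ | push {2,4}
  [7] u=0 | in ⊤ | out ⊤ | prev 0 | push {5}
  [8] u=1 | in ⊤ | out ⊤ | prev 2 | push {0,3}
  [9] u=2 | in ⊤ | out ⊤ | prev 2 | push {1}
  [10] u=4 | in ⊤ | out ⊤ | prev 4 | push {}
  [11] u=5 | in ⊤ | out 2 | ==
  [12] u=0 | in ⊤ | out ⊤ | ==
  [13] u=3 | in ⊤ | out ⊤ | prev 1 | push {}
  [14] u=1 | in ⊤ | out ⊤ | ==

Converged values:
  [0] ⊤
  [1] ⊤
  [2] ⊤
  [3] ⊤
  [4] ⊤
  [5] 2

no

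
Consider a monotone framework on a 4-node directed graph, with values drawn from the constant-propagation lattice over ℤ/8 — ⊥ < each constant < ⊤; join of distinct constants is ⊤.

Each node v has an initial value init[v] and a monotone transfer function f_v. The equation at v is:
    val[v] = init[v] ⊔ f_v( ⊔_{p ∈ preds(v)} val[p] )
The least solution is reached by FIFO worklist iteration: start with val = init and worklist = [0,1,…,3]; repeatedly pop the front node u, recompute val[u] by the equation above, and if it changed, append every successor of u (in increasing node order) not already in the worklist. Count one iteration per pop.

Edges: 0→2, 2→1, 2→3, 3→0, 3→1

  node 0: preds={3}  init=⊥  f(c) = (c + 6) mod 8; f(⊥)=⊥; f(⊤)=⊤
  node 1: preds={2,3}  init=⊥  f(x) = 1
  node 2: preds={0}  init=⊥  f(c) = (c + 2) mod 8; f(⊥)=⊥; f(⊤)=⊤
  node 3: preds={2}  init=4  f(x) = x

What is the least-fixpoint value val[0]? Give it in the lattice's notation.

2

Iteration log — 5 steps:
  step 1. node 0  ⊔preds=4  new=2  old=⊥  +wl: 
  step 2. node 1  ⊔preds=4  new=1  old=⊥  +wl: 
  step 3. node 2  ⊔preds=2  new=4  old=⊥  +wl: 1
  step 4. node 3  ⊔preds=4  new=4  stable
  step 5. node 1  ⊔preds=4  new=1  stable

Least fixpoint reached:
  node 0: 2
  node 1: 1
  node 2: 4
  node 3: 4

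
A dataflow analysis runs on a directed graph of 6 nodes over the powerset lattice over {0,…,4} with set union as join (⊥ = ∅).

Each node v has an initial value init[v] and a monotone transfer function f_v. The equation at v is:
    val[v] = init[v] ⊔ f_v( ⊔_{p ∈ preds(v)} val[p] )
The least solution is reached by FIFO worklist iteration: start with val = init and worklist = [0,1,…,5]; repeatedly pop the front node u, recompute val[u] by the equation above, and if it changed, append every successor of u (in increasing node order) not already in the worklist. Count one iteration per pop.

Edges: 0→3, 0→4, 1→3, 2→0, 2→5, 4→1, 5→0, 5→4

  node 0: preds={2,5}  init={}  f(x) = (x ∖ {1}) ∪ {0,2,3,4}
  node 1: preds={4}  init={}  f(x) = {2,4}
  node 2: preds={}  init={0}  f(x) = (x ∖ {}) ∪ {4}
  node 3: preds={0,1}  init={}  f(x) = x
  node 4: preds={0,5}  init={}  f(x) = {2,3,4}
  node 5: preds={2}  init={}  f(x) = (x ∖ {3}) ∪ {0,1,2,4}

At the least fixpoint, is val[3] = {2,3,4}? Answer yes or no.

no

Iteration log — 9 steps:
  step 1. node 0  ⊔preds={0}  new={0,2,3,4}  old={}  +wl: 
  step 2. node 1  ⊔preds={}  new={2,4}  old={}  +wl: 
  step 3. node 2  ⊔preds={}  new={0,4}  old={0}  +wl: 0
  step 4. node 3  ⊔preds={0,2,3,4}  new={0,2,3,4}  old={}  +wl: 
  step 5. node 4  ⊔preds={0,2,3,4}  new={2,3,4}  old={}  +wl: 1
  step 6. node 5  ⊔preds={0,4}  new={0,1,2,4}  old={}  +wl: 4
  step 7. node 0  ⊔preds={0,1,2,4}  new={0,2,3,4}  stable
  step 8. node 1  ⊔preds={2,3,4}  new={2,4}  stable
  step 9. node 4  ⊔preds={0,1,2,3,4}  new={2,3,4}  stable

Least fixpoint reached:
  node 0: {0,2,3,4}
  node 1: {2,4}
  node 2: {0,4}
  node 3: {0,2,3,4}
  node 4: {2,3,4}
  node 5: {0,1,2,4}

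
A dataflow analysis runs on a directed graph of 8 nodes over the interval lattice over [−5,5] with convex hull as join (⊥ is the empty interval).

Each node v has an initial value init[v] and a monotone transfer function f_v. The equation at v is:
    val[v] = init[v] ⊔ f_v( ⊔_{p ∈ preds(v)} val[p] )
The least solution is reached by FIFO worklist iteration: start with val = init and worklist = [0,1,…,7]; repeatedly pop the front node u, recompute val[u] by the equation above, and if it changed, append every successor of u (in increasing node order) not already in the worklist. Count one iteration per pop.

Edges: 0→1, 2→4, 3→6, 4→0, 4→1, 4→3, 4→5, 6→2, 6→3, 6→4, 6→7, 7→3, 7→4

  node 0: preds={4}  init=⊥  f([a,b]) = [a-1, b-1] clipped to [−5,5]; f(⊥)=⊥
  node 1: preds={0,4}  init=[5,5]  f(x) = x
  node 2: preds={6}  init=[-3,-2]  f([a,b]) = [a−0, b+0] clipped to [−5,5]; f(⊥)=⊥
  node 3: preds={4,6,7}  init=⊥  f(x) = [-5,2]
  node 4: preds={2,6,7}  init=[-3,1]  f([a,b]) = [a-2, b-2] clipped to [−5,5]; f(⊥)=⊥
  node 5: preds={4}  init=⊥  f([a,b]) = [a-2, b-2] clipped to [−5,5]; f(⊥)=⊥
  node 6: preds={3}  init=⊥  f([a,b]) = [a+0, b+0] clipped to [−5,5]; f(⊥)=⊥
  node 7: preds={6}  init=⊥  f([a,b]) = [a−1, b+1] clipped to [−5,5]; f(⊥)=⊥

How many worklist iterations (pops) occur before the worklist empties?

13

Iteration log — 13 steps:
  step 1. node 0  ⊔preds=[-3,1]  new=[-4,0]  old=⊥  +wl: 
  step 2. node 1  ⊔preds=[-4,1]  new=[-4,5]  old=[5,5]  +wl: 
  step 3. node 2  ⊔preds=⊥  new=[-3,-2]  stable
  step 4. node 3  ⊔preds=[-3,1]  new=[-5,2]  old=⊥  +wl: 
  step 5. node 4  ⊔preds=[-3,-2]  new=[-5,1]  old=[-3,1]  +wl: 0,1,3
  step 6. node 5  ⊔preds=[-5,1]  new=[-5,-1]  old=⊥  +wl: 
  step 7. node 6  ⊔preds=[-5,2]  new=[-5,2]  old=⊥  +wl: 2,4
  step 8. node 7  ⊔preds=[-5,2]  new=[-5,3]  old=⊥  +wl: 
  step 9. node 0  ⊔preds=[-5,1]  new=[-5,0]  old=[-4,0]  +wl: 
  step 10. node 1  ⊔preds=[-5,1]  new=[-5,5]  old=[-4,5]  +wl: 
  step 11. node 3  ⊔preds=[-5,3]  new=[-5,2]  stable
  step 12. node 2  ⊔preds=[-5,2]  new=[-5,2]  old=[-3,-2]  +wl: 
  step 13. node 4  ⊔preds=[-5,3]  new=[-5,1]  stable

Least fixpoint reached:
  node 0: [-5,0]
  node 1: [-5,5]
  node 2: [-5,2]
  node 3: [-5,2]
  node 4: [-5,1]
  node 5: [-5,-1]
  node 6: [-5,2]
  node 7: [-5,3]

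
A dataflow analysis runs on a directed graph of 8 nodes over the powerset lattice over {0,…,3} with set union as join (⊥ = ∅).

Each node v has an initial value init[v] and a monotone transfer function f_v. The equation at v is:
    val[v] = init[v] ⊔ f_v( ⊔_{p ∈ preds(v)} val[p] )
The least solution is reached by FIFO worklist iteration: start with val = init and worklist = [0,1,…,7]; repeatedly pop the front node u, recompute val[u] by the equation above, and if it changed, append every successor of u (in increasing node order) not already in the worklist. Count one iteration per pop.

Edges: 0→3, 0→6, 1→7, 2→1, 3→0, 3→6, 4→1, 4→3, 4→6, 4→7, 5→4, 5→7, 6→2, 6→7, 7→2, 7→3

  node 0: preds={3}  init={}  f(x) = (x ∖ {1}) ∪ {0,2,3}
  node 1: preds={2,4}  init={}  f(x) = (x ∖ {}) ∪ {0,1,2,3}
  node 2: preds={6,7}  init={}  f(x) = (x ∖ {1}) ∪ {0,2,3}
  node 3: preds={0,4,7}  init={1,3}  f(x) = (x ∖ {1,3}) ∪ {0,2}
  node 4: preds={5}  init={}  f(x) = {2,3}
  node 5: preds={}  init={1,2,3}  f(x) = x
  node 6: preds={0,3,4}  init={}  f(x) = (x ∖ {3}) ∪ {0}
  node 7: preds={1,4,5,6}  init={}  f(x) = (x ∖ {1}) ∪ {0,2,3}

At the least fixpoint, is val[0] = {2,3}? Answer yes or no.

no

Trace (12 dequeues):
  [1] u=0 | in {1,3} | out {0,2,3} | prev {} | push {}
  [2] u=1 | in {} | out {0,1,2,3} | prev {} | push {}
  [3] u=2 | in {} | out {0,2,3} | prev {} | push {1}
  [4] u=3 | in {0,2,3} | out {0,1,2,3} | prev {1,3} | push {0}
  [5] u=4 | in {1,2,3} | out {2,3} | prev {} | push {3}
  [6] u=5 | in {} | out {1,2,3} | ==
  [7] u=6 | in {0,1,2,3} | out {0,1,2} | prev {} | push {2}
  [8] u=7 | in {0,1,2,3} | out {0,2,3} | prev {} | push {}
  [9] u=1 | in {0,2,3} | out {0,1,2,3} | ==
  [10] u=0 | in {0,1,2,3} | out {0,2,3} | ==
  [11] u=3 | in {0,2,3} | out {0,1,2,3} | ==
  [12] u=2 | in {0,1,2,3} | out {0,2,3} | ==

Converged values:
  [0] {0,2,3}
  [1] {0,1,2,3}
  [2] {0,2,3}
  [3] {0,1,2,3}
  [4] {2,3}
  [5] {1,2,3}
  [6] {0,1,2}
  [7] {0,2,3}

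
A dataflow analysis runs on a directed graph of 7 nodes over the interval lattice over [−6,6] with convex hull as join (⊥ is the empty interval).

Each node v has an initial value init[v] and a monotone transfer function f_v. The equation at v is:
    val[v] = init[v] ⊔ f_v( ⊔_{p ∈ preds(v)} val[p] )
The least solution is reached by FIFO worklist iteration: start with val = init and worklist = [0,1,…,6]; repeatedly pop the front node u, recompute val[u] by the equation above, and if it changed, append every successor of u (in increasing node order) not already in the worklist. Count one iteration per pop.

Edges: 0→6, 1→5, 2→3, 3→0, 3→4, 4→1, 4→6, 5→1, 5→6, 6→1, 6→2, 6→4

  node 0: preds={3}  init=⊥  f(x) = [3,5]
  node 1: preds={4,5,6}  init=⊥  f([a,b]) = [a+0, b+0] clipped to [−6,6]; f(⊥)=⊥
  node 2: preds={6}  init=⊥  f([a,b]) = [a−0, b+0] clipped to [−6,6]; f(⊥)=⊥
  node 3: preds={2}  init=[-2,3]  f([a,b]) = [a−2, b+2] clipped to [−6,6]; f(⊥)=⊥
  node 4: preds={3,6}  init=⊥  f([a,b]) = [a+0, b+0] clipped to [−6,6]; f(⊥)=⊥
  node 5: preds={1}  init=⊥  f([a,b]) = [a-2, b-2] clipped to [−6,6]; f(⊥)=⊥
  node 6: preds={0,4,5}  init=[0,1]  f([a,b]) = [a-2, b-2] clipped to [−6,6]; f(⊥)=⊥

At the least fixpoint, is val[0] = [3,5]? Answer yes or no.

yes

Worklist (24 pops):
  #1 pop 0: in=[-2,3] → [3,5] (was ⊥); enqueue []
  #2 pop 1: in=[0,1] → [0,1] (was ⊥); enqueue []
  #3 pop 2: in=[0,1] → [0,1] (was ⊥); enqueue []
  #4 pop 3: in=[0,1] → [-2,3] (no change)
  #5 pop 4: in=[-2,3] → [-2,3] (was ⊥); enqueue [1]
  #6 pop 5: in=[0,1] → [-2,-1] (was ⊥); enqueue []
  #7 pop 6: in=[-2,5] → [-4,3] (was [0,1]); enqueue [2,4]
  #8 pop 1: in=[-4,3] → [-4,3] (was [0,1]); enqueue [5]
  #9 pop 2: in=[-4,3] → [-4,3] (was [0,1]); enqueue [3]
  #10 pop 4: in=[-4,3] → [-4,3] (was [-2,3]); enqueue [1,6]
  #11 pop 5: in=[-4,3] → [-6,1] (was [-2,-1]); enqueue []
  #12 pop 3: in=[-4,3] → [-6,5] (was [-2,3]); enqueue [0,4]
  #13 pop 1: in=[-6,3] → [-6,3] (was [-4,3]); enqueue [5]
  #14 pop 6: in=[-6,5] → [-6,3] (was [-4,3]); enqueue [1,2]
  #15 pop 0: in=[-6,5] → [3,5] (no change)
  #16 pop 4: in=[-6,5] → [-6,5] (was [-4,3]); enqueue [6]
  #17 pop 5: in=[-6,3] → [-6,1] (no change)
  #18 pop 1: in=[-6,5] → [-6,5] (was [-6,3]); enqueue [5]
  #19 pop 2: in=[-6,3] → [-6,3] (was [-4,3]); enqueue [3]
  #20 pop 6: in=[-6,5] → [-6,3] (no change)
  #21 pop 5: in=[-6,5] → [-6,3] (was [-6,1]); enqueue [1,6]
  #22 pop 3: in=[-6,3] → [-6,5] (no change)
  #23 pop 1: in=[-6,5] → [-6,5] (no change)
  #24 pop 6: in=[-6,5] → [-6,3] (no change)

Fixpoint:
  val[0] = [3,5]
  val[1] = [-6,5]
  val[2] = [-6,3]
  val[3] = [-6,5]
  val[4] = [-6,5]
  val[5] = [-6,3]
  val[6] = [-6,3]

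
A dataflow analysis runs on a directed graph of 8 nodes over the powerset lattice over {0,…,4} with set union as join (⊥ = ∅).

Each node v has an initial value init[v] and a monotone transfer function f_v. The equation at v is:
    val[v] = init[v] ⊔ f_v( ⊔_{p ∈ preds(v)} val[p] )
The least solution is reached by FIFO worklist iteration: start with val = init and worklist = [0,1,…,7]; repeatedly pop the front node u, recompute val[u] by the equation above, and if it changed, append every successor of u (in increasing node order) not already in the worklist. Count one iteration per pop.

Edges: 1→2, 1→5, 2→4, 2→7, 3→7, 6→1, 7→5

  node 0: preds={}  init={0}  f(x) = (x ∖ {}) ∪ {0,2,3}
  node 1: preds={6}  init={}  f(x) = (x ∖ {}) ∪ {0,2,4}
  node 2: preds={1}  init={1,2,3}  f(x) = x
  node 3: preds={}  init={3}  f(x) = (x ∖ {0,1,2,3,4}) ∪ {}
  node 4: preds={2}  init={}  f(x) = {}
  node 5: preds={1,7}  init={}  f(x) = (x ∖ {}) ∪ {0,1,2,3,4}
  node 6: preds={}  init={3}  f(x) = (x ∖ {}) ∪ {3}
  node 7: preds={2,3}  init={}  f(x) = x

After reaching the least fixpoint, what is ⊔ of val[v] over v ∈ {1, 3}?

Trace (9 dequeues):
  [1] u=0 | in {} | out {0,2,3} | prev {0} | push {}
  [2] u=1 | in {3} | out {0,2,3,4} | prev {} | push {}
  [3] u=2 | in {0,2,3,4} | out {0,1,2,3,4} | prev {1,2,3} | push {}
  [4] u=3 | in {} | out {3} | ==
  [5] u=4 | in {0,1,2,3,4} | out {} | ==
  [6] u=5 | in {0,2,3,4} | out {0,1,2,3,4} | prev {} | push {}
  [7] u=6 | in {} | out {3} | ==
  [8] u=7 | in {0,1,2,3,4} | out {0,1,2,3,4} | prev {} | push {5}
  [9] u=5 | in {0,1,2,3,4} | out {0,1,2,3,4} | ==

Converged values:
  [0] {0,2,3}
  [1] {0,2,3,4}
  [2] {0,1,2,3,4}
  [3] {3}
  [4] {}
  [5] {0,1,2,3,4}
  [6] {3}
  [7] {0,1,2,3,4}

{0,2,3,4}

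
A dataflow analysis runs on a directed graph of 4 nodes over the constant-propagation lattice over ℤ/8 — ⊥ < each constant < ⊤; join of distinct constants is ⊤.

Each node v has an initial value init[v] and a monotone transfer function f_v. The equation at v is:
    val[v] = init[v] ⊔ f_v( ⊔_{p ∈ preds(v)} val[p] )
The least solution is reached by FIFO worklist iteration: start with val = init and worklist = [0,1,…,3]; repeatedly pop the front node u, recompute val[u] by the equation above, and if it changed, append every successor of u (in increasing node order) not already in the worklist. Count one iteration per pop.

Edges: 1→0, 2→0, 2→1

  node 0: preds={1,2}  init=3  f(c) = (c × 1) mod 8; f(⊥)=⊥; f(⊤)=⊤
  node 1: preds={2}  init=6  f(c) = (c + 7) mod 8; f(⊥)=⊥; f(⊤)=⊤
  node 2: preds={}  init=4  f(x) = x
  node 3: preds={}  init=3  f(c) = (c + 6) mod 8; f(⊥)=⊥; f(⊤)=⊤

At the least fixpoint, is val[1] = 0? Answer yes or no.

no

Worklist (5 pops):
  #1 pop 0: in=⊤ → ⊤ (was 3); enqueue []
  #2 pop 1: in=4 → ⊤ (was 6); enqueue [0]
  #3 pop 2: in=⊥ → 4 (no change)
  #4 pop 3: in=⊥ → 3 (no change)
  #5 pop 0: in=⊤ → ⊤ (no change)

Fixpoint:
  val[0] = ⊤
  val[1] = ⊤
  val[2] = 4
  val[3] = 3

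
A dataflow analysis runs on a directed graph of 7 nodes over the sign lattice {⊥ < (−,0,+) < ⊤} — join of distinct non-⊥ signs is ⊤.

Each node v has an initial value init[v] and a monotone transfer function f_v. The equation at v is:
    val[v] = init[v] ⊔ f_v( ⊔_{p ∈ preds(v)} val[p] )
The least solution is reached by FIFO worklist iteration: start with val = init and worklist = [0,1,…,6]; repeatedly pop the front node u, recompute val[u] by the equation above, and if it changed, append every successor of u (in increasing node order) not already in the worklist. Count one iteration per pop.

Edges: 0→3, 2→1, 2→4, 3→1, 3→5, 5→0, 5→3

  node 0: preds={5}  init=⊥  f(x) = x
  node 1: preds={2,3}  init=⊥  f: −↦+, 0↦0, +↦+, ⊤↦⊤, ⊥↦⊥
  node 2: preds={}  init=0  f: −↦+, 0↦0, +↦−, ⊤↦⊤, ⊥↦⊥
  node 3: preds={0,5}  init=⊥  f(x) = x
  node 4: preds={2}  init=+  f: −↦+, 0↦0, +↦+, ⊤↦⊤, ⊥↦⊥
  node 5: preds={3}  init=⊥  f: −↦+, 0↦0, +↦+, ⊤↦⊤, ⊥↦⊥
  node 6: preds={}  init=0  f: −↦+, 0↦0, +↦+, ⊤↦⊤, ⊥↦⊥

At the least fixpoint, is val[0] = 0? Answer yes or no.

Trace (7 dequeues):
  [1] u=0 | in ⊥ | out ⊥ | ==
  [2] u=1 | in 0 | out 0 | prev ⊥ | push {}
  [3] u=2 | in ⊥ | out 0 | ==
  [4] u=3 | in ⊥ | out ⊥ | ==
  [5] u=4 | in 0 | out ⊤ | prev + | push {}
  [6] u=5 | in ⊥ | out ⊥ | ==
  [7] u=6 | in ⊥ | out 0 | ==

Converged values:
  [0] ⊥
  [1] 0
  [2] 0
  [3] ⊥
  [4] ⊤
  [5] ⊥
  [6] 0

no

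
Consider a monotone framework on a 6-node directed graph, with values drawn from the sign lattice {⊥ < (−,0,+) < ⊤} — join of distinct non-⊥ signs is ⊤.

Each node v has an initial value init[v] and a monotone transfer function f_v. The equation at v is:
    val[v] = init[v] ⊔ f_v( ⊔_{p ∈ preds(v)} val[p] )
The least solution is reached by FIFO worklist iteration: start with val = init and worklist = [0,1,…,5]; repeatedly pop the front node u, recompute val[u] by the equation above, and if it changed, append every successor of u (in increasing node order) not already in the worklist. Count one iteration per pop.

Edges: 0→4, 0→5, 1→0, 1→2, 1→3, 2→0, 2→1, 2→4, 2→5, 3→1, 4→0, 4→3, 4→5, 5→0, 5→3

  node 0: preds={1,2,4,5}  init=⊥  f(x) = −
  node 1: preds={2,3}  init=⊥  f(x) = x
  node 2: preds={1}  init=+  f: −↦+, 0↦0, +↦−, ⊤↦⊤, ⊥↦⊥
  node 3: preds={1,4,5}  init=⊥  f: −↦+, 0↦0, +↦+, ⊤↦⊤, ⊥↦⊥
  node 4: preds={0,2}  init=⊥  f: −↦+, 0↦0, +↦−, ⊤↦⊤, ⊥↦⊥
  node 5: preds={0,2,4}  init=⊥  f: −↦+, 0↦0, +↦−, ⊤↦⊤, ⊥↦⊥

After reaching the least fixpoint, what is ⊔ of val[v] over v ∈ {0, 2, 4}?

Trace (12 dequeues):
  [1] u=0 | in + | out − | prev ⊥ | push {}
  [2] u=1 | in + | out + | prev ⊥ | push {0}
  [3] u=2 | in + | out ⊤ | prev + | push {1}
  [4] u=3 | in + | out + | prev ⊥ | push {}
  [5] u=4 | in ⊤ | out ⊤ | prev ⊥ | push {3}
  [6] u=5 | in ⊤ | out ⊤ | prev ⊥ | push {}
  [7] u=0 | in ⊤ | out − | ==
  [8] u=1 | in ⊤ | out ⊤ | prev + | push {0,2}
  [9] u=3 | in ⊤ | out ⊤ | prev + | push {1}
  [10] u=0 | in ⊤ | out − | ==
  [11] u=2 | in ⊤ | out ⊤ | ==
  [12] u=1 | in ⊤ | out ⊤ | ==

Converged values:
  [0] −
  [1] ⊤
  [2] ⊤
  [3] ⊤
  [4] ⊤
  [5] ⊤

⊤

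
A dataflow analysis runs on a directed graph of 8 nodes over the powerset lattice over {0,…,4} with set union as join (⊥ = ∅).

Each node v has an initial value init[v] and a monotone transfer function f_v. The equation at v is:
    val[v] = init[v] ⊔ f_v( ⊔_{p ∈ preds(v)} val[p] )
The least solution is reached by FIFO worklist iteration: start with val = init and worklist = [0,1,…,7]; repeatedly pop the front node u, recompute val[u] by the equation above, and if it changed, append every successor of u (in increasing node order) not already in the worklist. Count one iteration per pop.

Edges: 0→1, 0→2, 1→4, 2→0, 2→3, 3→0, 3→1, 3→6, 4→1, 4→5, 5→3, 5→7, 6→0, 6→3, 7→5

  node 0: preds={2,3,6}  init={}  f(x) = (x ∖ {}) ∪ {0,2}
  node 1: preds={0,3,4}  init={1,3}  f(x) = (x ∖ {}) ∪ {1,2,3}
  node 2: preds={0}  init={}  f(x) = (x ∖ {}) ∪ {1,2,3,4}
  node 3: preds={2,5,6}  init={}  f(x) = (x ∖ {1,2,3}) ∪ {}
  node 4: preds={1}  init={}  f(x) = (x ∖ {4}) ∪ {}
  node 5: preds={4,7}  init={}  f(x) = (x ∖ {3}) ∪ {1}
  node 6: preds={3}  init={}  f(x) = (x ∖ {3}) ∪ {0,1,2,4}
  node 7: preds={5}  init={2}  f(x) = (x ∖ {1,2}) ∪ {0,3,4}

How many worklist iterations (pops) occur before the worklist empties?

16

Trace (16 dequeues):
  [1] u=0 | in {} | out {0,2} | prev {} | push {}
  [2] u=1 | in {0,2} | out {0,1,2,3} | prev {1,3} | push {}
  [3] u=2 | in {0,2} | out {0,1,2,3,4} | prev {} | push {0}
  [4] u=3 | in {0,1,2,3,4} | out {0,4} | prev {} | push {1}
  [5] u=4 | in {0,1,2,3} | out {0,1,2,3} | prev {} | push {}
  [6] u=5 | in {0,1,2,3} | out {0,1,2} | prev {} | push {3}
  [7] u=6 | in {0,4} | out {0,1,2,4} | prev {} | push {}
  [8] u=7 | in {0,1,2} | out {0,2,3,4} | prev {2} | push {5}
  [9] u=0 | in {0,1,2,3,4} | out {0,1,2,3,4} | prev {0,2} | push {2}
  [10] u=1 | in {0,1,2,3,4} | out {0,1,2,3,4} | prev {0,1,2,3} | push {4}
  [11] u=3 | in {0,1,2,3,4} | out {0,4} | ==
  [12] u=5 | in {0,1,2,3,4} | out {0,1,2,4} | prev {0,1,2} | push {3,7}
  [13] u=2 | in {0,1,2,3,4} | out {0,1,2,3,4} | ==
  [14] u=4 | in {0,1,2,3,4} | out {0,1,2,3} | ==
  [15] u=3 | in {0,1,2,3,4} | out {0,4} | ==
  [16] u=7 | in {0,1,2,4} | out {0,2,3,4} | ==

Converged values:
  [0] {0,1,2,3,4}
  [1] {0,1,2,3,4}
  [2] {0,1,2,3,4}
  [3] {0,4}
  [4] {0,1,2,3}
  [5] {0,1,2,4}
  [6] {0,1,2,4}
  [7] {0,2,3,4}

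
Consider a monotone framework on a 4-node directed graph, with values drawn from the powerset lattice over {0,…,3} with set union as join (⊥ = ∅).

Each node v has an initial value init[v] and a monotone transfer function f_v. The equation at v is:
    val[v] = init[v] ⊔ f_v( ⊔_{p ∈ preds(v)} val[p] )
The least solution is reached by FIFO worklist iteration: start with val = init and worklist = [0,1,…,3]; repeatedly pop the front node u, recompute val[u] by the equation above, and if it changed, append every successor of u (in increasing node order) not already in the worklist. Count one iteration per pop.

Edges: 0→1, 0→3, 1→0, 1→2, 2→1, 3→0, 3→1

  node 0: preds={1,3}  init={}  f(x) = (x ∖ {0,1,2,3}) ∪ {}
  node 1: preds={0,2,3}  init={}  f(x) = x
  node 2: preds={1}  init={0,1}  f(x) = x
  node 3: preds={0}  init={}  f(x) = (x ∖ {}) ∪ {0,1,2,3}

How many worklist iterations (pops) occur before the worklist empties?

Trace (9 dequeues):
  [1] u=0 | in {} | out {} | ==
  [2] u=1 | in {0,1} | out {0,1} | prev {} | push {0}
  [3] u=2 | in {0,1} | out {0,1} | ==
  [4] u=3 | in {} | out {0,1,2,3} | prev {} | push {1}
  [5] u=0 | in {0,1,2,3} | out {} | ==
  [6] u=1 | in {0,1,2,3} | out {0,1,2,3} | prev {0,1} | push {0,2}
  [7] u=0 | in {0,1,2,3} | out {} | ==
  [8] u=2 | in {0,1,2,3} | out {0,1,2,3} | prev {0,1} | push {1}
  [9] u=1 | in {0,1,2,3} | out {0,1,2,3} | ==

Converged values:
  [0] {}
  [1] {0,1,2,3}
  [2] {0,1,2,3}
  [3] {0,1,2,3}

9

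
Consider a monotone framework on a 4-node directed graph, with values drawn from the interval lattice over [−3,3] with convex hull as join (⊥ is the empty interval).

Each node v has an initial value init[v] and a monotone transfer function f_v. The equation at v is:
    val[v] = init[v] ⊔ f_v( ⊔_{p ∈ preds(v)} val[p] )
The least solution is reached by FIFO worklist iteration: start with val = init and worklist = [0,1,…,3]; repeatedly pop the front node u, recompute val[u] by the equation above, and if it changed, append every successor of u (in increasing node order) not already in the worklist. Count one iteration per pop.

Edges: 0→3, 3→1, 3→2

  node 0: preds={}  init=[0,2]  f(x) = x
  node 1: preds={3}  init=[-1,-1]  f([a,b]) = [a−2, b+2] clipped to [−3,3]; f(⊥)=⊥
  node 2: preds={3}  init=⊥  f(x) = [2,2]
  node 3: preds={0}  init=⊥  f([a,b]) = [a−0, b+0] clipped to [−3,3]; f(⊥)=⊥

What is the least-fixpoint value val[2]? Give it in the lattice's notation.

Iteration log — 6 steps:
  step 1. node 0  ⊔preds=⊥  new=[0,2]  stable
  step 2. node 1  ⊔preds=⊥  new=[-1,-1]  stable
  step 3. node 2  ⊔preds=⊥  new=[2,2]  old=⊥  +wl: 
  step 4. node 3  ⊔preds=[0,2]  new=[0,2]  old=⊥  +wl: 1,2
  step 5. node 1  ⊔preds=[0,2]  new=[-2,3]  old=[-1,-1]  +wl: 
  step 6. node 2  ⊔preds=[0,2]  new=[2,2]  stable

Least fixpoint reached:
  node 0: [0,2]
  node 1: [-2,3]
  node 2: [2,2]
  node 3: [0,2]

[2,2]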